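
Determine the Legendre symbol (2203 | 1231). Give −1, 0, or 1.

-1

First reduce: 2203 ≡ 972 (mod 1231).
Pull out 2^2: since 1231 ≡ 7 (mod 8), (2/1231) = +1, so (2/1231)^2 = +1.
Reciprocity: 243 ≡ 3 and 1231 ≡ 3 (mod 4), so (243/1231) = −(1231/243).
Reduce top mod 243: now compute (16/243).
Pull out 2^4: since 243 ≡ 3 (mod 8), (2/243) = -1, so (2/243)^4 = +1.
Reached (1/243) = 1. Collecting the sign flips along the way, the symbol is -1.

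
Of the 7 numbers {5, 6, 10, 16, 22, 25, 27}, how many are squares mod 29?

(5/29) = +1 → QR.
(6/29) = +1 → QR.
(10/29) = -1 → non-residue.
(16/29) = +1 → QR.
(22/29) = +1 → QR.
(25/29) = +1 → QR.
(27/29) = -1 → non-residue.
Total quadratic residues among the 7: 5.

5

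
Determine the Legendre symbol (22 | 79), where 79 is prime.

1

Pull out 2: since 79 ≡ 7 (mod 8), (2/79) = +1.
Reciprocity: 11 ≡ 3 and 79 ≡ 3 (mod 4), so (11/79) = −(79/11).
Reduce top mod 11: now compute (2/11).
Pull out 2: since 11 ≡ 3 (mod 8), (2/11) = -1.
Reached (1/11) = 1. Collecting the sign flips along the way, the symbol is +1.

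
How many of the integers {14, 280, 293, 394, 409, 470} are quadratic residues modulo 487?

3

(14/487) = -1 → non-residue.
(280/487) = +1 → QR.
(293/487) = -1 → non-residue.
(394/487) = +1 → QR.
(409/487) = -1 → non-residue.
(470/487) = +1 → QR.
Total quadratic residues among the 6: 3.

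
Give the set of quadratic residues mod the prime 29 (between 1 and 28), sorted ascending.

1,4,5,6,7,9,13,16,20,22,23,24,25,28

Square k = 1,…,14 (k and 29−k give the same square):
1²=1, 2²=4, 3²=9, 4²=16, 5²=25, 6²≡7, 7²≡20, 8²≡6, 9²≡23, 10²≡13, 11²≡5, 12²≡28, 13²≡24, 14²≡22 (mod 29).
So the quadratic residues mod 29 are {1, 4, 5, 6, 7, 9, 13, 16, 20, 22, 23, 24, 25, 28}.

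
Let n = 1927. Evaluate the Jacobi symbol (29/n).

Reciprocity: 29 ≡ 1 and 1927 ≡ 3 (mod 4), so (29/1927) = +(1927/29).
Reduce top mod 29: now compute (13/29).
Reciprocity: 13 ≡ 1 and 29 ≡ 1 (mod 4), so (13/29) = +(29/13).
Reduce top mod 13: now compute (3/13).
Reciprocity: 3 ≡ 3 and 13 ≡ 1 (mod 4), so (3/13) = +(13/3).
Reduce top mod 3: now compute (1/3).
Reached (1/3) = 1. Collecting the sign flips along the way, the symbol is +1.

1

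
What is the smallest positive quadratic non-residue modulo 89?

3

(2/89) = +1, so 2 is a residue.
(3/89) = −1, so 3 is the smallest positive non-residue mod 89.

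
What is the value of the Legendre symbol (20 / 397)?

Euler's criterion: (20/397) ≡ 20^198 (mod 397).
20^2 ≡ 3 (mod 397)
20^4 ≡ 9 (mod 397)
20^8 ≡ 81 (mod 397)
20^16 ≡ 209 (mod 397)
20^32 ≡ 11 (mod 397)
20^64 ≡ 121 (mod 397)
20^128 ≡ 349 (mod 397)
20^198 = 20^(128+64+4+2) ≡ 396 (mod 397).
Result is 396 ≡ −1, so (20/397) = −1.

-1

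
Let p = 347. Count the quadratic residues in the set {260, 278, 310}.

2

(260/347) = -1 → non-residue.
(278/347) = +1 → QR.
(310/347) = +1 → QR.
Total quadratic residues among the 3: 2.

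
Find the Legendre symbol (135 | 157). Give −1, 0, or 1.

-1

Reciprocity: 135 ≡ 3 and 157 ≡ 1 (mod 4), so (135/157) = +(157/135).
Reduce top mod 135: now compute (22/135).
Pull out 2: since 135 ≡ 7 (mod 8), (2/135) = +1.
Reciprocity: 11 ≡ 3 and 135 ≡ 3 (mod 4), so (11/135) = −(135/11).
Reduce top mod 11: now compute (3/11).
Reciprocity: 3 ≡ 3 and 11 ≡ 3 (mod 4), so (3/11) = −(11/3).
Reduce top mod 3: now compute (2/3).
Pull out 2: since 3 ≡ 3 (mod 8), (2/3) = -1.
Reached (1/3) = 1. Collecting the sign flips along the way, the symbol is -1.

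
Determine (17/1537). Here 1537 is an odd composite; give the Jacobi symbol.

Reciprocity: 17 ≡ 1 and 1537 ≡ 1 (mod 4), so (17/1537) = +(1537/17).
Reduce top mod 17: now compute (7/17).
Reciprocity: 7 ≡ 3 and 17 ≡ 1 (mod 4), so (7/17) = +(17/7).
Reduce top mod 7: now compute (3/7).
Reciprocity: 3 ≡ 3 and 7 ≡ 3 (mod 4), so (3/7) = −(7/3).
Reduce top mod 3: now compute (1/3).
Reached (1/3) = 1. Collecting the sign flips along the way, the symbol is -1.

-1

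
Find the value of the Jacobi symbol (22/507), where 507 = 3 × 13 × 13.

1

Pull out 2: since 507 ≡ 3 (mod 8), (2/507) = -1.
Reciprocity: 11 ≡ 3 and 507 ≡ 3 (mod 4), so (11/507) = −(507/11).
Reduce top mod 11: now compute (1/11).
Reached (1/11) = 1. Collecting the sign flips along the way, the symbol is +1.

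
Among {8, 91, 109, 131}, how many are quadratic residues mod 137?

2

(8/137) = +1 → QR.
(91/137) = -1 → non-residue.
(109/137) = +1 → QR.
(131/137) = -1 → non-residue.
Total quadratic residues among the 4: 2.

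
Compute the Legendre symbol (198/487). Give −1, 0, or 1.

-1

Euler's criterion: (198/487) ≡ 198^243 (mod 487).
198^2 ≡ 244 (mod 487)
198^4 ≡ 122 (mod 487)
198^8 ≡ 274 (mod 487)
198^16 ≡ 78 (mod 487)
198^32 ≡ 240 (mod 487)
198^64 ≡ 134 (mod 487)
198^128 ≡ 424 (mod 487)
198^243 = 198^(128+64+32+16+2+1) ≡ 486 (mod 487).
Result is 486 ≡ −1, so (198/487) = −1.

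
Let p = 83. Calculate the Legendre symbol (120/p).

1

Euler's criterion: (120/83) ≡ 37^41 (mod 83).
37^2 ≡ 41 (mod 83)
37^4 ≡ 21 (mod 83)
37^8 ≡ 26 (mod 83)
37^16 ≡ 12 (mod 83)
37^32 ≡ 61 (mod 83)
37^41 = 37^(32+8+1) ≡ 1 (mod 83).
Result is 1, so (120/83) = 1.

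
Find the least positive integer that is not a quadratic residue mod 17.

(2/17) = +1, so 2 is a residue.
(3/17) = −1, so 3 is the smallest positive non-residue mod 17.

3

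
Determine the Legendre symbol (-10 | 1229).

First reduce: -10 ≡ 1219 (mod 1229).
Reciprocity: 1219 ≡ 3 and 1229 ≡ 1 (mod 4), so (1219/1229) = +(1229/1219).
Reduce top mod 1219: now compute (10/1219).
Pull out 2: since 1219 ≡ 3 (mod 8), (2/1219) = -1.
Reciprocity: 5 ≡ 1 and 1219 ≡ 3 (mod 4), so (5/1219) = +(1219/5).
Reduce top mod 5: now compute (4/5).
Pull out 2^2: since 5 ≡ 5 (mod 8), (2/5) = -1, so (2/5)^2 = +1.
Reached (1/5) = 1. Collecting the sign flips along the way, the symbol is -1.

-1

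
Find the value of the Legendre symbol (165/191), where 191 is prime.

Reciprocity: 165 ≡ 1 and 191 ≡ 3 (mod 4), so (165/191) = +(191/165).
Reduce top mod 165: now compute (26/165).
Pull out 2: since 165 ≡ 5 (mod 8), (2/165) = -1.
Reciprocity: 13 ≡ 1 and 165 ≡ 1 (mod 4), so (13/165) = +(165/13).
Reduce top mod 13: now compute (9/13).
Reciprocity: 9 ≡ 1 and 13 ≡ 1 (mod 4), so (9/13) = +(13/9).
Reduce top mod 9: now compute (4/9).
Pull out 2^2: since 9 ≡ 1 (mod 8), (2/9) = +1, so (2/9)^2 = +1.
Reached (1/9) = 1. Collecting the sign flips along the way, the symbol is -1.

-1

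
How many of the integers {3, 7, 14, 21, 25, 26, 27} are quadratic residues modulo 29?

(3/29) = -1 → non-residue.
(7/29) = +1 → QR.
(14/29) = -1 → non-residue.
(21/29) = -1 → non-residue.
(25/29) = +1 → QR.
(26/29) = -1 → non-residue.
(27/29) = -1 → non-residue.
Total quadratic residues among the 7: 2.

2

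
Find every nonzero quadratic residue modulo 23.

1 2 3 4 6 8 9 12 13 16 18

Square k = 1,…,11 (k and 23−k give the same square):
1²=1, 2²=4, 3²=9, 4²=16, 5²≡2, 6²≡13, 7²≡3, 8²≡18, 9²≡12, 10²≡8, 11²≡6 (mod 23).
So the quadratic residues mod 23 are {1, 2, 3, 4, 6, 8, 9, 12, 13, 16, 18}.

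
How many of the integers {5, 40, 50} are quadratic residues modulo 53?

1

(5/53) = -1 → non-residue.
(40/53) = +1 → QR.
(50/53) = -1 → non-residue.
Total quadratic residues among the 3: 1.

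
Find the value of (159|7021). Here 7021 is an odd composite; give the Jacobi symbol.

1

Reciprocity: 159 ≡ 3 and 7021 ≡ 1 (mod 4), so (159/7021) = +(7021/159).
Reduce top mod 159: now compute (25/159).
Reciprocity: 25 ≡ 1 and 159 ≡ 3 (mod 4), so (25/159) = +(159/25).
Reduce top mod 25: now compute (9/25).
Reciprocity: 9 ≡ 1 and 25 ≡ 1 (mod 4), so (9/25) = +(25/9).
Reduce top mod 9: now compute (7/9).
Reciprocity: 7 ≡ 3 and 9 ≡ 1 (mod 4), so (7/9) = +(9/7).
Reduce top mod 7: now compute (2/7).
Pull out 2: since 7 ≡ 7 (mod 8), (2/7) = +1.
Reached (1/7) = 1. Collecting the sign flips along the way, the symbol is +1.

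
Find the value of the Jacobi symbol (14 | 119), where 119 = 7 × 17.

Pull out 2: since 119 ≡ 7 (mod 8), (2/119) = +1.
Reciprocity: 7 ≡ 3 and 119 ≡ 3 (mod 4), so (7/119) = −(119/7).
Reduce top mod 7: now compute (0/7).
Top reduces to 0: gcd > 1, so the symbol is 0.

0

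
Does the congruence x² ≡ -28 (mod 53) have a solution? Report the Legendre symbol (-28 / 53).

Euler's criterion: (-28/53) ≡ 25^26 (mod 53).
25^2 ≡ 42 (mod 53)
25^4 ≡ 15 (mod 53)
25^8 ≡ 13 (mod 53)
25^16 ≡ 10 (mod 53)
25^26 = 25^(16+8+2) ≡ 1 (mod 53).
Result is 1, so (-28/53) = 1.

1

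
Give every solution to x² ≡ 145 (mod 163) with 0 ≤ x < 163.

Since 163 ≡ 3 (mod 4), a square root of 145 is 145^((163+1)/4) = 145^41 mod 163.
Repeated squaring: 145^2≡161, 145^4≡4, 145^8≡16, 145^16≡93, 145^32≡10 (mod 163).
145^41 = 145^(32+8+1) ≡ 54 (mod 163).
Check: 54² = 2916 ≡ 145 (mod 163). The two roots are 54 and 109.

54, 109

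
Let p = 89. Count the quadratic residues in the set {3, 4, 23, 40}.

(3/89) = -1 → non-residue.
(4/89) = +1 → QR.
(23/89) = -1 → non-residue.
(40/89) = +1 → QR.
Total quadratic residues among the 4: 2.

2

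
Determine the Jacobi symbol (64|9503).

1

Pull out 2^6: since 9503 ≡ 7 (mod 8), (2/9503) = +1, so (2/9503)^6 = +1.
Reached (1/9503) = 1. Collecting the sign flips along the way, the symbol is +1.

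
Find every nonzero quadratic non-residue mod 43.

2 3 5 7 8 12 18 19 20 22 26 27 28 29 30 32 33 34 37 39 42

Square k = 1,…,21 (k and 43−k give the same square):
1²=1, 2²=4, 3²=9, 4²=16, 5²=25, 6²=36, 7²≡6, 8²≡21, 9²≡38, 10²≡14, 11²≡35, 12²≡15, 13²≡40, 14²≡24, 15²≡10, 16²≡41, 17²≡31, 18²≡23, 19²≡17, 20²≡13, 21²≡11 (mod 43).
The residues are {1, 4, 6, 9, 10, 11, 13, 14, 15, 16, 17, 21, 23, 24, 25, 31, 35, 36, 38, 40, 41}; the non-residues are the remaining 21 nonzero classes.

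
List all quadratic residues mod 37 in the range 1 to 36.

1 3 4 7 9 10 11 12 16 21 25 26 27 28 30 33 34 36

Square k = 1,…,18 (k and 37−k give the same square):
1²=1, 2²=4, 3²=9, 4²=16, 5²=25, 6²=36, 7²≡12, 8²≡27, 9²≡7, 10²≡26, 11²≡10, 12²≡33, 13²≡21, 14²≡11, 15²≡3, 16²≡34, 17²≡30, 18²≡28 (mod 37).
So the quadratic residues mod 37 are {1, 3, 4, 7, 9, 10, 11, 12, 16, 21, 25, 26, 27, 28, 30, 33, 34, 36}.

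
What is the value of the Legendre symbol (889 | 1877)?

Reciprocity: 889 ≡ 1 and 1877 ≡ 1 (mod 4), so (889/1877) = +(1877/889).
Reduce top mod 889: now compute (99/889).
Reciprocity: 99 ≡ 3 and 889 ≡ 1 (mod 4), so (99/889) = +(889/99).
Reduce top mod 99: now compute (97/99).
Reciprocity: 97 ≡ 1 and 99 ≡ 3 (mod 4), so (97/99) = +(99/97).
Reduce top mod 97: now compute (2/97).
Pull out 2: since 97 ≡ 1 (mod 8), (2/97) = +1.
Reached (1/97) = 1. Collecting the sign flips along the way, the symbol is +1.

1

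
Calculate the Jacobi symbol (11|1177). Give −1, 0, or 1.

Reciprocity: 11 ≡ 3 and 1177 ≡ 1 (mod 4), so (11/1177) = +(1177/11).
Reduce top mod 11: now compute (0/11).
Top reduces to 0: gcd > 1, so the symbol is 0.

0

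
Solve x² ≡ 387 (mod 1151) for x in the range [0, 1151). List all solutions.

270, 881

Since 1151 ≡ 3 (mod 4), a square root of 387 is 387^((1151+1)/4) = 387^288 mod 1151.
Repeated squaring: 387^2≡139, 387^4≡905, 387^8≡664, 387^16≡63, 387^32≡516, 387^64≡375, 387^128≡203, 387^256≡924 (mod 1151).
387^288 = 387^(256+32) ≡ 270 (mod 1151).
Check: 270² = 72900 ≡ 387 (mod 1151). The two roots are 270 and 881.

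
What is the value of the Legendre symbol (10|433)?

Euler's criterion: (10/433) ≡ 10^216 (mod 433).
10^2 ≡ 100 (mod 433)
10^4 ≡ 41 (mod 433)
10^8 ≡ 382 (mod 433)
10^16 ≡ 3 (mod 433)
10^32 ≡ 9 (mod 433)
10^64 ≡ 81 (mod 433)
10^128 ≡ 66 (mod 433)
10^216 = 10^(128+64+16+8) ≡ 432 (mod 433).
Result is 432 ≡ −1, so (10/433) = −1.

-1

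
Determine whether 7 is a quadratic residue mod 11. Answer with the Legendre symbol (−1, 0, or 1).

Euler's criterion: (7/11) ≡ 7^5 (mod 11).
7^2 ≡ 5 (mod 11)
7^4 ≡ 3 (mod 11)
7^5 = 7^(4+1) ≡ 10 (mod 11).
Result is 10 ≡ −1, so (7/11) = −1.

-1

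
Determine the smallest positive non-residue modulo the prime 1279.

(2/1279) = +1, so 2 is a residue.
(3/1279) = −1, so 3 is the smallest positive non-residue mod 1279.

3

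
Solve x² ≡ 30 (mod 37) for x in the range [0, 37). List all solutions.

17, 20

37 ≡ 1 (mod 4), so we find a root by search.
Trying successive values, 17² = 289 ≡ 30 (mod 37). The other root is 37 − 17 = 20.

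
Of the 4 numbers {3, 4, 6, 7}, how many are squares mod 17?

1

(3/17) = -1 → non-residue.
(4/17) = +1 → QR.
(6/17) = -1 → non-residue.
(7/17) = -1 → non-residue.
Total quadratic residues among the 4: 1.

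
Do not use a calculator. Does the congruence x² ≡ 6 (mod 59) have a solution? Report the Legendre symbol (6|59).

-1

Pull out 2: since 59 ≡ 3 (mod 8), (2/59) = -1.
Reciprocity: 3 ≡ 3 and 59 ≡ 3 (mod 4), so (3/59) = −(59/3).
Reduce top mod 3: now compute (2/3).
Pull out 2: since 3 ≡ 3 (mod 8), (2/3) = -1.
Reached (1/3) = 1. Collecting the sign flips along the way, the symbol is -1.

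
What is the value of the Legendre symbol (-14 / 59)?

Euler's criterion: (-14/59) ≡ 45^29 (mod 59).
45^2 ≡ 19 (mod 59)
45^4 ≡ 7 (mod 59)
45^8 ≡ 49 (mod 59)
45^16 ≡ 41 (mod 59)
45^29 = 45^(16+8+4+1) ≡ 1 (mod 59).
Result is 1, so (-14/59) = 1.

1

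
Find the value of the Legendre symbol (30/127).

1

Pull out 2: since 127 ≡ 7 (mod 8), (2/127) = +1.
Reciprocity: 15 ≡ 3 and 127 ≡ 3 (mod 4), so (15/127) = −(127/15).
Reduce top mod 15: now compute (7/15).
Reciprocity: 7 ≡ 3 and 15 ≡ 3 (mod 4), so (7/15) = −(15/7).
Reduce top mod 7: now compute (1/7).
Reached (1/7) = 1. Collecting the sign flips along the way, the symbol is +1.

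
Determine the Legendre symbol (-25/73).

1

First reduce: -25 ≡ 48 (mod 73).
Pull out 2^4: since 73 ≡ 1 (mod 8), (2/73) = +1, so (2/73)^4 = +1.
Reciprocity: 3 ≡ 3 and 73 ≡ 1 (mod 4), so (3/73) = +(73/3).
Reduce top mod 3: now compute (1/3).
Reached (1/3) = 1. Collecting the sign flips along the way, the symbol is +1.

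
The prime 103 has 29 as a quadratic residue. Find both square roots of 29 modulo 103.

21, 82

Since 103 ≡ 3 (mod 4), a square root of 29 is 29^((103+1)/4) = 29^26 mod 103.
Repeated squaring: 29^2≡17, 29^4≡83, 29^8≡91, 29^16≡41 (mod 103).
29^26 = 29^(16+8+2) ≡ 82 (mod 103).
Check: 82² = 6724 ≡ 29 (mod 103). The two roots are 21 and 82.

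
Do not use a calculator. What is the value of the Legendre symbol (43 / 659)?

-1

Reciprocity: 43 ≡ 3 and 659 ≡ 3 (mod 4), so (43/659) = −(659/43).
Reduce top mod 43: now compute (14/43).
Pull out 2: since 43 ≡ 3 (mod 8), (2/43) = -1.
Reciprocity: 7 ≡ 3 and 43 ≡ 3 (mod 4), so (7/43) = −(43/7).
Reduce top mod 7: now compute (1/7).
Reached (1/7) = 1. Collecting the sign flips along the way, the symbol is -1.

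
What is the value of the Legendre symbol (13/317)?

-1

Reciprocity: 13 ≡ 1 and 317 ≡ 1 (mod 4), so (13/317) = +(317/13).
Reduce top mod 13: now compute (5/13).
Reciprocity: 5 ≡ 1 and 13 ≡ 1 (mod 4), so (5/13) = +(13/5).
Reduce top mod 5: now compute (3/5).
Reciprocity: 3 ≡ 3 and 5 ≡ 1 (mod 4), so (3/5) = +(5/3).
Reduce top mod 3: now compute (2/3).
Pull out 2: since 3 ≡ 3 (mod 8), (2/3) = -1.
Reached (1/3) = 1. Collecting the sign flips along the way, the symbol is -1.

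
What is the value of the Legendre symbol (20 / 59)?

1

Pull out 2^2: since 59 ≡ 3 (mod 8), (2/59) = -1, so (2/59)^2 = +1.
Reciprocity: 5 ≡ 1 and 59 ≡ 3 (mod 4), so (5/59) = +(59/5).
Reduce top mod 5: now compute (4/5).
Pull out 2^2: since 5 ≡ 5 (mod 8), (2/5) = -1, so (2/5)^2 = +1.
Reached (1/5) = 1. Collecting the sign flips along the way, the symbol is +1.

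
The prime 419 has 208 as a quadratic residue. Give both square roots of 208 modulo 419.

Since 419 ≡ 3 (mod 4), a square root of 208 is 208^((419+1)/4) = 208^105 mod 419.
Repeated squaring: 208^2≡107, 208^4≡136, 208^8≡60, 208^16≡248, 208^32≡330, 208^64≡379 (mod 419).
208^105 = 208^(64+32+8+1) ≡ 135 (mod 419).
Check: 135² = 18225 ≡ 208 (mod 419). The two roots are 135 and 284.

135, 284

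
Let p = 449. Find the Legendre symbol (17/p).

Euler's criterion: (17/449) ≡ 17^224 (mod 449).
17^2 ≡ 289 (mod 449)
17^4 ≡ 7 (mod 449)
17^8 ≡ 49 (mod 449)
17^16 ≡ 156 (mod 449)
17^32 ≡ 90 (mod 449)
17^64 ≡ 18 (mod 449)
17^128 ≡ 324 (mod 449)
17^224 = 17^(128+64+32) ≡ 448 (mod 449).
Result is 448 ≡ −1, so (17/449) = −1.

-1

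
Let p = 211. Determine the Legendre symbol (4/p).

1

Euler's criterion: (4/211) ≡ 4^105 (mod 211).
4^2 ≡ 16 (mod 211)
4^4 ≡ 45 (mod 211)
4^8 ≡ 126 (mod 211)
4^16 ≡ 51 (mod 211)
4^32 ≡ 69 (mod 211)
4^64 ≡ 119 (mod 211)
4^105 = 4^(64+32+8+1) ≡ 1 (mod 211).
Result is 1, so (4/211) = 1.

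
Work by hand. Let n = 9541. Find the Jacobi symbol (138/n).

Pull out 2: since 9541 ≡ 5 (mod 8), (2/9541) = -1.
Reciprocity: 69 ≡ 1 and 9541 ≡ 1 (mod 4), so (69/9541) = +(9541/69).
Reduce top mod 69: now compute (19/69).
Reciprocity: 19 ≡ 3 and 69 ≡ 1 (mod 4), so (19/69) = +(69/19).
Reduce top mod 19: now compute (12/19).
Pull out 2^2: since 19 ≡ 3 (mod 8), (2/19) = -1, so (2/19)^2 = +1.
Reciprocity: 3 ≡ 3 and 19 ≡ 3 (mod 4), so (3/19) = −(19/3).
Reduce top mod 3: now compute (1/3).
Reached (1/3) = 1. Collecting the sign flips along the way, the symbol is +1.

1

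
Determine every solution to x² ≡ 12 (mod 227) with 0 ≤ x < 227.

Since 227 ≡ 3 (mod 4), a square root of 12 is 12^((227+1)/4) = 12^57 mod 227.
Repeated squaring: 12^2≡144, 12^4≡79, 12^8≡112, 12^16≡59, 12^32≡76 (mod 227).
12^57 = 12^(32+16+8+1) ≡ 100 (mod 227).
Check: 100² = 10000 ≡ 12 (mod 227). The two roots are 100 and 127.

100, 127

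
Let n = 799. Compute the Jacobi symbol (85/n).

Reciprocity: 85 ≡ 1 and 799 ≡ 3 (mod 4), so (85/799) = +(799/85).
Reduce top mod 85: now compute (34/85).
Pull out 2: since 85 ≡ 5 (mod 8), (2/85) = -1.
Reciprocity: 17 ≡ 1 and 85 ≡ 1 (mod 4), so (17/85) = +(85/17).
Reduce top mod 17: now compute (0/17).
Top reduces to 0: gcd > 1, so the symbol is 0.

0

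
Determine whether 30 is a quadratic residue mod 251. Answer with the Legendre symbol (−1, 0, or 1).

Pull out 2: since 251 ≡ 3 (mod 8), (2/251) = -1.
Reciprocity: 15 ≡ 3 and 251 ≡ 3 (mod 4), so (15/251) = −(251/15).
Reduce top mod 15: now compute (11/15).
Reciprocity: 11 ≡ 3 and 15 ≡ 3 (mod 4), so (11/15) = −(15/11).
Reduce top mod 11: now compute (4/11).
Pull out 2^2: since 11 ≡ 3 (mod 8), (2/11) = -1, so (2/11)^2 = +1.
Reached (1/11) = 1. Collecting the sign flips along the way, the symbol is -1.

-1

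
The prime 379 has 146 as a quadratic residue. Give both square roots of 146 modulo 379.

Since 379 ≡ 3 (mod 4), a square root of 146 is 146^((379+1)/4) = 146^95 mod 379.
Repeated squaring: 146^2≡92, 146^4≡126, 146^8≡337, 146^16≡248, 146^32≡106, 146^64≡245 (mod 379).
146^95 = 146^(64+16+8+4+2+1) ≡ 100 (mod 379).
Check: 100² = 10000 ≡ 146 (mod 379). The two roots are 100 and 279.

100, 279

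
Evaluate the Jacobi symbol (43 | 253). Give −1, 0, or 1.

Reciprocity: 43 ≡ 3 and 253 ≡ 1 (mod 4), so (43/253) = +(253/43).
Reduce top mod 43: now compute (38/43).
Pull out 2: since 43 ≡ 3 (mod 8), (2/43) = -1.
Reciprocity: 19 ≡ 3 and 43 ≡ 3 (mod 4), so (19/43) = −(43/19).
Reduce top mod 19: now compute (5/19).
Reciprocity: 5 ≡ 1 and 19 ≡ 3 (mod 4), so (5/19) = +(19/5).
Reduce top mod 5: now compute (4/5).
Pull out 2^2: since 5 ≡ 5 (mod 8), (2/5) = -1, so (2/5)^2 = +1.
Reached (1/5) = 1. Collecting the sign flips along the way, the symbol is +1.

1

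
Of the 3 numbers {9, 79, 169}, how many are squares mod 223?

(9/223) = +1 → QR.
(79/223) = -1 → non-residue.
(169/223) = +1 → QR.
Total quadratic residues among the 3: 2.

2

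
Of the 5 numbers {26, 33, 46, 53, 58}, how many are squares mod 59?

3

(26/59) = +1 → QR.
(33/59) = -1 → non-residue.
(46/59) = +1 → QR.
(53/59) = +1 → QR.
(58/59) = -1 → non-residue.
Total quadratic residues among the 5: 3.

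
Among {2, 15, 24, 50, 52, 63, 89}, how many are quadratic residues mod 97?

(2/97) = +1 → QR.
(15/97) = -1 → non-residue.
(24/97) = +1 → QR.
(50/97) = +1 → QR.
(52/97) = -1 → non-residue.
(63/97) = -1 → non-residue.
(89/97) = +1 → QR.
Total quadratic residues among the 7: 4.

4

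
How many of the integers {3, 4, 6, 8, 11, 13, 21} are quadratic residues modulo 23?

(3/23) = +1 → QR.
(4/23) = +1 → QR.
(6/23) = +1 → QR.
(8/23) = +1 → QR.
(11/23) = -1 → non-residue.
(13/23) = +1 → QR.
(21/23) = -1 → non-residue.
Total quadratic residues among the 7: 5.

5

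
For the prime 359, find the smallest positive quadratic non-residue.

7

(2/359) = +1, so 2 is a residue.
(3/359) = +1, so 3 is a residue.
(4/359) = +1, so 4 is a residue.
(5/359) = +1, so 5 is a residue.
(6/359) = +1, so 6 is a residue.
(7/359) = −1, so 7 is the smallest positive non-residue mod 359.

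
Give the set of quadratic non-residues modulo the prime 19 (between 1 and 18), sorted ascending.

Square k = 1,…,9 (k and 19−k give the same square):
1²=1, 2²=4, 3²=9, 4²=16, 5²≡6, 6²≡17, 7²≡11, 8²≡7, 9²≡5 (mod 19).
The residues are {1, 4, 5, 6, 7, 9, 11, 16, 17}; the non-residues are the remaining 9 nonzero classes.

2, 3, 8, 10, 12, 13, 14, 15, 18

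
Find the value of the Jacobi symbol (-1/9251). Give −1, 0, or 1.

-1

First reduce: -1 ≡ 9250 (mod 9251).
Pull out 2: since 9251 ≡ 3 (mod 8), (2/9251) = -1.
Reciprocity: 4625 ≡ 1 and 9251 ≡ 3 (mod 4), so (4625/9251) = +(9251/4625).
Reduce top mod 4625: now compute (1/4625).
Reached (1/4625) = 1. Collecting the sign flips along the way, the symbol is -1.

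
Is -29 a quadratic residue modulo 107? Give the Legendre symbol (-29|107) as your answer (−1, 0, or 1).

First reduce: -29 ≡ 78 (mod 107).
Pull out 2: since 107 ≡ 3 (mod 8), (2/107) = -1.
Reciprocity: 39 ≡ 3 and 107 ≡ 3 (mod 4), so (39/107) = −(107/39).
Reduce top mod 39: now compute (29/39).
Reciprocity: 29 ≡ 1 and 39 ≡ 3 (mod 4), so (29/39) = +(39/29).
Reduce top mod 29: now compute (10/29).
Pull out 2: since 29 ≡ 5 (mod 8), (2/29) = -1.
Reciprocity: 5 ≡ 1 and 29 ≡ 1 (mod 4), so (5/29) = +(29/5).
Reduce top mod 5: now compute (4/5).
Pull out 2^2: since 5 ≡ 5 (mod 8), (2/5) = -1, so (2/5)^2 = +1.
Reached (1/5) = 1. Collecting the sign flips along the way, the symbol is -1.

-1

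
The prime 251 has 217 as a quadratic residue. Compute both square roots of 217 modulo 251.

79, 172

Since 251 ≡ 3 (mod 4), a square root of 217 is 217^((251+1)/4) = 217^63 mod 251.
Repeated squaring: 217^2≡152, 217^4≡12, 217^8≡144, 217^16≡154, 217^32≡122 (mod 251).
217^63 = 217^(32+16+8+4+2+1) ≡ 79 (mod 251).
Check: 79² = 6241 ≡ 217 (mod 251). The two roots are 79 and 172.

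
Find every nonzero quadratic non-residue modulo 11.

Square k = 1,…,5 (k and 11−k give the same square):
1²=1, 2²=4, 3²=9, 4²≡5, 5²≡3 (mod 11).
The residues are {1, 3, 4, 5, 9}; the non-residues are the remaining 5 nonzero classes.

2 6 7 8 10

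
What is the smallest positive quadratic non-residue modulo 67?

(2/67) = −1, so 2 is the smallest positive non-residue mod 67.

2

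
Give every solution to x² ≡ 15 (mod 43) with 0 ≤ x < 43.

Since 43 ≡ 3 (mod 4), a square root of 15 is 15^((43+1)/4) = 15^11 mod 43.
Repeated squaring: 15^2≡10, 15^4≡14, 15^8≡24 (mod 43).
15^11 = 15^(8+2+1) ≡ 31 (mod 43).
Check: 31² = 961 ≡ 15 (mod 43). The two roots are 12 and 31.

12, 31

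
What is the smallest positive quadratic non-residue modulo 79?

(2/79) = +1, so 2 is a residue.
(3/79) = −1, so 3 is the smallest positive non-residue mod 79.

3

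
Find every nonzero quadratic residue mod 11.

Square k = 1,…,5 (k and 11−k give the same square):
1²=1, 2²=4, 3²=9, 4²≡5, 5²≡3 (mod 11).
So the quadratic residues mod 11 are {1, 3, 4, 5, 9}.

1,3,4,5,9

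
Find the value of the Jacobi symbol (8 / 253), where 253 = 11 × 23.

-1

Pull out 2^3: since 253 ≡ 5 (mod 8), (2/253) = -1, so (2/253)^3 = -1.
Reached (1/253) = 1. Collecting the sign flips along the way, the symbol is -1.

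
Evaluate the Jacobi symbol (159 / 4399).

Reciprocity: 159 ≡ 3 and 4399 ≡ 3 (mod 4), so (159/4399) = −(4399/159).
Reduce top mod 159: now compute (106/159).
Pull out 2: since 159 ≡ 7 (mod 8), (2/159) = +1.
Reciprocity: 53 ≡ 1 and 159 ≡ 3 (mod 4), so (53/159) = +(159/53).
Reduce top mod 53: now compute (0/53).
Top reduces to 0: gcd > 1, so the symbol is 0.

0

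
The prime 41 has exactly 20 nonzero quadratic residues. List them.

Square k = 1,…,20 (k and 41−k give the same square):
1²=1, 2²=4, 3²=9, 4²=16, 5²=25, 6²=36, 7²≡8, 8²≡23, 9²≡40, 10²≡18, 11²≡39, 12²≡21, 13²≡5, 14²≡32, 15²≡20, 16²≡10, 17²≡2, 18²≡37, 19²≡33, 20²≡31 (mod 41).
So the quadratic residues mod 41 are {1, 2, 4, 5, 8, 9, 10, 16, 18, 20, 21, 23, 25, 31, 32, 33, 36, 37, 39, 40}.

1,2,4,5,8,9,10,16,18,20,21,23,25,31,32,33,36,37,39,40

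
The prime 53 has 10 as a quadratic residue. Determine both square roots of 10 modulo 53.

53 ≡ 1 (mod 4), so we find a root by search.
Trying successive values, 13² = 169 ≡ 10 (mod 53). The other root is 53 − 13 = 40.

13, 40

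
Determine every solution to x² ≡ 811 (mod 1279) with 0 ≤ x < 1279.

Since 1279 ≡ 3 (mod 4), a square root of 811 is 811^((1279+1)/4) = 811^320 mod 1279.
Repeated squaring: 811^2≡315, 811^4≡742, 811^8≡594, 811^16≡1111, 811^32≡86, 811^64≡1001, 811^128≡544, 811^256≡487 (mod 1279).
811^320 = 811^(256+64) ≡ 188 (mod 1279).
Check: 188² = 35344 ≡ 811 (mod 1279). The two roots are 188 and 1091.

188, 1091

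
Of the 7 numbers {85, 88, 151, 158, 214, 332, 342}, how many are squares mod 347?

4

(85/347) = +1 → QR.
(88/347) = -1 → non-residue.
(151/347) = -1 → non-residue.
(158/347) = +1 → QR.
(214/347) = -1 → non-residue.
(332/347) = +1 → QR.
(342/347) = +1 → QR.
Total quadratic residues among the 7: 4.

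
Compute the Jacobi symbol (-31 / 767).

-1

First reduce: -31 ≡ 736 (mod 767).
Pull out 2^5: since 767 ≡ 7 (mod 8), (2/767) = +1, so (2/767)^5 = +1.
Reciprocity: 23 ≡ 3 and 767 ≡ 3 (mod 4), so (23/767) = −(767/23).
Reduce top mod 23: now compute (8/23).
Pull out 2^3: since 23 ≡ 7 (mod 8), (2/23) = +1, so (2/23)^3 = +1.
Reached (1/23) = 1. Collecting the sign flips along the way, the symbol is -1.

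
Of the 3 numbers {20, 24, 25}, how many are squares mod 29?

3

(20/29) = +1 → QR.
(24/29) = +1 → QR.
(25/29) = +1 → QR.
Total quadratic residues among the 3: 3.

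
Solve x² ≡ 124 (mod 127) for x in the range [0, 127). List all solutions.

Since 127 ≡ 3 (mod 4), a square root of 124 is 124^((127+1)/4) = 124^32 mod 127.
Repeated squaring: 124^2≡9, 124^4≡81, 124^8≡84, 124^16≡71, 124^32≡88 (mod 127).
124^32 = 124^(32) ≡ 88 (mod 127).
Check: 88² = 7744 ≡ 124 (mod 127). The two roots are 39 and 88.

39, 88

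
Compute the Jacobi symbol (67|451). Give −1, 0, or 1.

-1

Reciprocity: 67 ≡ 3 and 451 ≡ 3 (mod 4), so (67/451) = −(451/67).
Reduce top mod 67: now compute (49/67).
Reciprocity: 49 ≡ 1 and 67 ≡ 3 (mod 4), so (49/67) = +(67/49).
Reduce top mod 49: now compute (18/49).
Pull out 2: since 49 ≡ 1 (mod 8), (2/49) = +1.
Reciprocity: 9 ≡ 1 and 49 ≡ 1 (mod 4), so (9/49) = +(49/9).
Reduce top mod 9: now compute (4/9).
Pull out 2^2: since 9 ≡ 1 (mod 8), (2/9) = +1, so (2/9)^2 = +1.
Reached (1/9) = 1. Collecting the sign flips along the way, the symbol is -1.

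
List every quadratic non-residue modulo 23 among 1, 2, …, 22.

Square k = 1,…,11 (k and 23−k give the same square):
1²=1, 2²=4, 3²=9, 4²=16, 5²≡2, 6²≡13, 7²≡3, 8²≡18, 9²≡12, 10²≡8, 11²≡6 (mod 23).
The residues are {1, 2, 3, 4, 6, 8, 9, 12, 13, 16, 18}; the non-residues are the remaining 11 nonzero classes.

5,7,10,11,14,15,17,19,20,21,22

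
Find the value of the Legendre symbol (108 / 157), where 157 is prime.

1

Euler's criterion: (108/157) ≡ 108^78 (mod 157).
108^2 ≡ 46 (mod 157)
108^4 ≡ 75 (mod 157)
108^8 ≡ 130 (mod 157)
108^16 ≡ 101 (mod 157)
108^32 ≡ 153 (mod 157)
108^64 ≡ 16 (mod 157)
108^78 = 108^(64+8+4+2) ≡ 1 (mod 157).
Result is 1, so (108/157) = 1.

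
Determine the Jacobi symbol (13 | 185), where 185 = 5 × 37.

Reciprocity: 13 ≡ 1 and 185 ≡ 1 (mod 4), so (13/185) = +(185/13).
Reduce top mod 13: now compute (3/13).
Reciprocity: 3 ≡ 3 and 13 ≡ 1 (mod 4), so (3/13) = +(13/3).
Reduce top mod 3: now compute (1/3).
Reached (1/3) = 1. Collecting the sign flips along the way, the symbol is +1.

1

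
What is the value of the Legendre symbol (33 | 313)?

Reciprocity: 33 ≡ 1 and 313 ≡ 1 (mod 4), so (33/313) = +(313/33).
Reduce top mod 33: now compute (16/33).
Pull out 2^4: since 33 ≡ 1 (mod 8), (2/33) = +1, so (2/33)^4 = +1.
Reached (1/33) = 1. Collecting the sign flips along the way, the symbol is +1.

1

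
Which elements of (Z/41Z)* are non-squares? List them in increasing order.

Square k = 1,…,20 (k and 41−k give the same square):
1²=1, 2²=4, 3²=9, 4²=16, 5²=25, 6²=36, 7²≡8, 8²≡23, 9²≡40, 10²≡18, 11²≡39, 12²≡21, 13²≡5, 14²≡32, 15²≡20, 16²≡10, 17²≡2, 18²≡37, 19²≡33, 20²≡31 (mod 41).
The residues are {1, 2, 4, 5, 8, 9, 10, 16, 18, 20, 21, 23, 25, 31, 32, 33, 36, 37, 39, 40}; the non-residues are the remaining 20 nonzero classes.

3,6,7,11,12,13,14,15,17,19,22,24,26,27,28,29,30,34,35,38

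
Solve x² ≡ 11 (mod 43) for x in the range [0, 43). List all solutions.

21, 22

Since 43 ≡ 3 (mod 4), a square root of 11 is 11^((43+1)/4) = 11^11 mod 43.
Repeated squaring: 11^2≡35, 11^4≡21, 11^8≡11 (mod 43).
11^11 = 11^(8+2+1) ≡ 21 (mod 43).
Check: 21² = 441 ≡ 11 (mod 43). The two roots are 21 and 22.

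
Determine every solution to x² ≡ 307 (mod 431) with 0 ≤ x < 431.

Since 431 ≡ 3 (mod 4), a square root of 307 is 307^((431+1)/4) = 307^108 mod 431.
Repeated squaring: 307^2≡291, 307^4≡205, 307^8≡218, 307^16≡114, 307^32≡66, 307^64≡46 (mod 431).
307^108 = 307^(64+32+8+4) ≡ 40 (mod 431).
Check: 40² = 1600 ≡ 307 (mod 431). The two roots are 40 and 391.

40, 391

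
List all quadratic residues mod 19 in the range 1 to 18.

1 4 5 6 7 9 11 16 17

Square k = 1,…,9 (k and 19−k give the same square):
1²=1, 2²=4, 3²=9, 4²=16, 5²≡6, 6²≡17, 7²≡11, 8²≡7, 9²≡5 (mod 19).
So the quadratic residues mod 19 are {1, 4, 5, 6, 7, 9, 11, 16, 17}.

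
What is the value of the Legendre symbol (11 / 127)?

1

Reciprocity: 11 ≡ 3 and 127 ≡ 3 (mod 4), so (11/127) = −(127/11).
Reduce top mod 11: now compute (6/11).
Pull out 2: since 11 ≡ 3 (mod 8), (2/11) = -1.
Reciprocity: 3 ≡ 3 and 11 ≡ 3 (mod 4), so (3/11) = −(11/3).
Reduce top mod 3: now compute (2/3).
Pull out 2: since 3 ≡ 3 (mod 8), (2/3) = -1.
Reached (1/3) = 1. Collecting the sign flips along the way, the symbol is +1.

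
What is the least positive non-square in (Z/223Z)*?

3

(2/223) = +1, so 2 is a residue.
(3/223) = −1, so 3 is the smallest positive non-residue mod 223.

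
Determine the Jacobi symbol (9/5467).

1

Reciprocity: 9 ≡ 1 and 5467 ≡ 3 (mod 4), so (9/5467) = +(5467/9).
Reduce top mod 9: now compute (4/9).
Pull out 2^2: since 9 ≡ 1 (mod 8), (2/9) = +1, so (2/9)^2 = +1.
Reached (1/9) = 1. Collecting the sign flips along the way, the symbol is +1.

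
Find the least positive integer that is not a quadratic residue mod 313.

(2/313) = +1, so 2 is a residue.
(3/313) = +1, so 3 is a residue.
(4/313) = +1, so 4 is a residue.
(5/313) = −1, so 5 is the smallest positive non-residue mod 313.

5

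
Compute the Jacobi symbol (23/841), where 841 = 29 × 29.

1

Reciprocity: 23 ≡ 3 and 841 ≡ 1 (mod 4), so (23/841) = +(841/23).
Reduce top mod 23: now compute (13/23).
Reciprocity: 13 ≡ 1 and 23 ≡ 3 (mod 4), so (13/23) = +(23/13).
Reduce top mod 13: now compute (10/13).
Pull out 2: since 13 ≡ 5 (mod 8), (2/13) = -1.
Reciprocity: 5 ≡ 1 and 13 ≡ 1 (mod 4), so (5/13) = +(13/5).
Reduce top mod 5: now compute (3/5).
Reciprocity: 3 ≡ 3 and 5 ≡ 1 (mod 4), so (3/5) = +(5/3).
Reduce top mod 3: now compute (2/3).
Pull out 2: since 3 ≡ 3 (mod 8), (2/3) = -1.
Reached (1/3) = 1. Collecting the sign flips along the way, the symbol is +1.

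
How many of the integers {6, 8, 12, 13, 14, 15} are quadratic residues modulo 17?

3

(6/17) = -1 → non-residue.
(8/17) = +1 → QR.
(12/17) = -1 → non-residue.
(13/17) = +1 → QR.
(14/17) = -1 → non-residue.
(15/17) = +1 → QR.
Total quadratic residues among the 6: 3.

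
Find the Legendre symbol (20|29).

1

Pull out 2^2: since 29 ≡ 5 (mod 8), (2/29) = -1, so (2/29)^2 = +1.
Reciprocity: 5 ≡ 1 and 29 ≡ 1 (mod 4), so (5/29) = +(29/5).
Reduce top mod 5: now compute (4/5).
Pull out 2^2: since 5 ≡ 5 (mod 8), (2/5) = -1, so (2/5)^2 = +1.
Reached (1/5) = 1. Collecting the sign flips along the way, the symbol is +1.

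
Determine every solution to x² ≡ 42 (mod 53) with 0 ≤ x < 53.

53 ≡ 1 (mod 4), so we find a root by search.
Trying successive values, 25² = 625 ≡ 42 (mod 53). The other root is 53 − 25 = 28.

25, 28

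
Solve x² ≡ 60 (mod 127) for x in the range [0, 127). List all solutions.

21, 106

Since 127 ≡ 3 (mod 4), a square root of 60 is 60^((127+1)/4) = 60^32 mod 127.
Repeated squaring: 60^2≡44, 60^4≡31, 60^8≡72, 60^16≡104, 60^32≡21 (mod 127).
60^32 = 60^(32) ≡ 21 (mod 127).
Check: 21² = 441 ≡ 60 (mod 127). The two roots are 21 and 106.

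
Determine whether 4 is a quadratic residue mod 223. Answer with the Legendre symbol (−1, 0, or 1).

Euler's criterion: (4/223) ≡ 4^111 (mod 223).
4^2 ≡ 16 (mod 223)
4^4 ≡ 33 (mod 223)
4^8 ≡ 197 (mod 223)
4^16 ≡ 7 (mod 223)
4^32 ≡ 49 (mod 223)
4^64 ≡ 171 (mod 223)
4^111 = 4^(64+32+8+4+2+1) ≡ 1 (mod 223).
Result is 1, so (4/223) = 1.

1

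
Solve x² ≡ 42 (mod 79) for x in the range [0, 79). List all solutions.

11, 68

Since 79 ≡ 3 (mod 4), a square root of 42 is 42^((79+1)/4) = 42^20 mod 79.
Repeated squaring: 42^2≡26, 42^4≡44, 42^8≡40, 42^16≡20 (mod 79).
42^20 = 42^(16+4) ≡ 11 (mod 79).
Check: 11² = 121 ≡ 42 (mod 79). The two roots are 11 and 68.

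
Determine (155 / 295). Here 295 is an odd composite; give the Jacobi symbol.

0

Reciprocity: 155 ≡ 3 and 295 ≡ 3 (mod 4), so (155/295) = −(295/155).
Reduce top mod 155: now compute (140/155).
Pull out 2^2: since 155 ≡ 3 (mod 8), (2/155) = -1, so (2/155)^2 = +1.
Reciprocity: 35 ≡ 3 and 155 ≡ 3 (mod 4), so (35/155) = −(155/35).
Reduce top mod 35: now compute (15/35).
Reciprocity: 15 ≡ 3 and 35 ≡ 3 (mod 4), so (15/35) = −(35/15).
Reduce top mod 15: now compute (5/15).
Reciprocity: 5 ≡ 1 and 15 ≡ 3 (mod 4), so (5/15) = +(15/5).
Reduce top mod 5: now compute (0/5).
Top reduces to 0: gcd > 1, so the symbol is 0.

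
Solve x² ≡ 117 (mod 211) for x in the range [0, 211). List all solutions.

Since 211 ≡ 3 (mod 4), a square root of 117 is 117^((211+1)/4) = 117^53 mod 211.
Repeated squaring: 117^2≡185, 117^4≡43, 117^8≡161, 117^16≡179, 117^32≡180 (mod 211).
117^53 = 117^(32+16+4+1) ≡ 180 (mod 211).
Check: 180² = 32400 ≡ 117 (mod 211). The two roots are 31 and 180.

31, 180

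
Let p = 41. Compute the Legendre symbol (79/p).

First reduce: 79 ≡ 38 (mod 41).
Pull out 2: since 41 ≡ 1 (mod 8), (2/41) = +1.
Reciprocity: 19 ≡ 3 and 41 ≡ 1 (mod 4), so (19/41) = +(41/19).
Reduce top mod 19: now compute (3/19).
Reciprocity: 3 ≡ 3 and 19 ≡ 3 (mod 4), so (3/19) = −(19/3).
Reduce top mod 3: now compute (1/3).
Reached (1/3) = 1. Collecting the sign flips along the way, the symbol is -1.

-1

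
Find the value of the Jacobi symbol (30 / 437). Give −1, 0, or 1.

-1

Pull out 2: since 437 ≡ 5 (mod 8), (2/437) = -1.
Reciprocity: 15 ≡ 3 and 437 ≡ 1 (mod 4), so (15/437) = +(437/15).
Reduce top mod 15: now compute (2/15).
Pull out 2: since 15 ≡ 7 (mod 8), (2/15) = +1.
Reached (1/15) = 1. Collecting the sign flips along the way, the symbol is -1.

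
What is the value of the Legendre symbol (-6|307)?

-1

First reduce: -6 ≡ 301 (mod 307).
Reciprocity: 301 ≡ 1 and 307 ≡ 3 (mod 4), so (301/307) = +(307/301).
Reduce top mod 301: now compute (6/301).
Pull out 2: since 301 ≡ 5 (mod 8), (2/301) = -1.
Reciprocity: 3 ≡ 3 and 301 ≡ 1 (mod 4), so (3/301) = +(301/3).
Reduce top mod 3: now compute (1/3).
Reached (1/3) = 1. Collecting the sign flips along the way, the symbol is -1.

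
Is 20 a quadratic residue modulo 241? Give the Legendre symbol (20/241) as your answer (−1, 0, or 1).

Pull out 2^2: since 241 ≡ 1 (mod 8), (2/241) = +1, so (2/241)^2 = +1.
Reciprocity: 5 ≡ 1 and 241 ≡ 1 (mod 4), so (5/241) = +(241/5).
Reduce top mod 5: now compute (1/5).
Reached (1/5) = 1. Collecting the sign flips along the way, the symbol is +1.

1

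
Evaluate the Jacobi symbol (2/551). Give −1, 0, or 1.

Pull out 2: since 551 ≡ 7 (mod 8), (2/551) = +1.
Reached (1/551) = 1. Collecting the sign flips along the way, the symbol is +1.

1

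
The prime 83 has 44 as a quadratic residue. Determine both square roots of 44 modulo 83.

25, 58

Since 83 ≡ 3 (mod 4), a square root of 44 is 44^((83+1)/4) = 44^21 mod 83.
Repeated squaring: 44^2≡27, 44^4≡65, 44^8≡75, 44^16≡64 (mod 83).
44^21 = 44^(16+4+1) ≡ 25 (mod 83).
Check: 25² = 625 ≡ 44 (mod 83). The two roots are 25 and 58.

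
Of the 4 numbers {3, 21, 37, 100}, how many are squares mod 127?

(3/127) = -1 → non-residue.
(21/127) = +1 → QR.
(37/127) = +1 → QR.
(100/127) = +1 → QR.
Total quadratic residues among the 4: 3.

3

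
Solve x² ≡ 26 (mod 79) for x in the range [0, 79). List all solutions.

Since 79 ≡ 3 (mod 4), a square root of 26 is 26^((79+1)/4) = 26^20 mod 79.
Repeated squaring: 26^2≡44, 26^4≡40, 26^8≡20, 26^16≡5 (mod 79).
26^20 = 26^(16+4) ≡ 42 (mod 79).
Check: 42² = 1764 ≡ 26 (mod 79). The two roots are 37 and 42.

37, 42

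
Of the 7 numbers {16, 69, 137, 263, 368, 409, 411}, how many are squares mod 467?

5

(16/467) = +1 → QR.
(69/467) = +1 → QR.
(137/467) = +1 → QR.
(263/467) = -1 → non-residue.
(368/467) = +1 → QR.
(409/467) = -1 → non-residue.
(411/467) = +1 → QR.
Total quadratic residues among the 7: 5.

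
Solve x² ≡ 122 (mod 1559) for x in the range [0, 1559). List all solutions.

Since 1559 ≡ 3 (mod 4), a square root of 122 is 122^((1559+1)/4) = 122^390 mod 1559.
Repeated squaring: 122^2≡853, 122^4≡1115, 122^8≡702, 122^16≡160, 122^32≡656, 122^64≡52, 122^128≡1145, 122^256≡1465 (mod 1559).
122^390 = 122^(256+128+4+2) ≡ 41 (mod 1559).
Check: 41² = 1681 ≡ 122 (mod 1559). The two roots are 41 and 1518.

41, 1518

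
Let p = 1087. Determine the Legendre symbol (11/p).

Reciprocity: 11 ≡ 3 and 1087 ≡ 3 (mod 4), so (11/1087) = −(1087/11).
Reduce top mod 11: now compute (9/11).
Reciprocity: 9 ≡ 1 and 11 ≡ 3 (mod 4), so (9/11) = +(11/9).
Reduce top mod 9: now compute (2/9).
Pull out 2: since 9 ≡ 1 (mod 8), (2/9) = +1.
Reached (1/9) = 1. Collecting the sign flips along the way, the symbol is -1.

-1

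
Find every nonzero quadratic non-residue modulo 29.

2, 3, 8, 10, 11, 12, 14, 15, 17, 18, 19, 21, 26, 27

Square k = 1,…,14 (k and 29−k give the same square):
1²=1, 2²=4, 3²=9, 4²=16, 5²=25, 6²≡7, 7²≡20, 8²≡6, 9²≡23, 10²≡13, 11²≡5, 12²≡28, 13²≡24, 14²≡22 (mod 29).
The residues are {1, 4, 5, 6, 7, 9, 13, 16, 20, 22, 23, 24, 25, 28}; the non-residues are the remaining 14 nonzero classes.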